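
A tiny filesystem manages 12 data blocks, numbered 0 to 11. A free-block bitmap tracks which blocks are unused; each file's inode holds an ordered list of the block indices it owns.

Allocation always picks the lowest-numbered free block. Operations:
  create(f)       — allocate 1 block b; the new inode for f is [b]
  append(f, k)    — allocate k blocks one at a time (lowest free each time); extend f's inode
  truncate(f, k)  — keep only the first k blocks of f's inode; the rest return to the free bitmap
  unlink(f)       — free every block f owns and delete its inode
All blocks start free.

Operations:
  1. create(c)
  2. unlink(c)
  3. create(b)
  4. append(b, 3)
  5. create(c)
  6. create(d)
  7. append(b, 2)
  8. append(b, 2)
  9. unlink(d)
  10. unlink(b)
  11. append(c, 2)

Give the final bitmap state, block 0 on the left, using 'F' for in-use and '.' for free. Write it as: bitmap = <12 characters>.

bitmap = FF..F.......

[1] create(c) — c=0 (map F...........)
[2] unlink(c) —  (map ............)
[3] create(b) — b=0 (map F...........)
[4] append(b, 3) — b=0,1,2,3 (map FFFF........)
[5] create(c) — b=0,1,2,3 c=4 (map FFFFF.......)
[6] create(d) — b=0,1,2,3 c=4 d=5 (map FFFFFF......)
[7] append(b, 2) — b=0,1,2,3,6,7 c=4 d=5 (map FFFFFFFF....)
[8] append(b, 2) — b=0,1,2,3,6,7,8,9 c=4 d=5 (map FFFFFFFFFF..)
[9] unlink(d) — b=0,1,2,3,6,7,8,9 c=4 (map FFFFF.FFFF..)
[10] unlink(b) — c=4 (map ....F.......)
[11] append(c, 2) — c=4,0,1 (map FF..F.......)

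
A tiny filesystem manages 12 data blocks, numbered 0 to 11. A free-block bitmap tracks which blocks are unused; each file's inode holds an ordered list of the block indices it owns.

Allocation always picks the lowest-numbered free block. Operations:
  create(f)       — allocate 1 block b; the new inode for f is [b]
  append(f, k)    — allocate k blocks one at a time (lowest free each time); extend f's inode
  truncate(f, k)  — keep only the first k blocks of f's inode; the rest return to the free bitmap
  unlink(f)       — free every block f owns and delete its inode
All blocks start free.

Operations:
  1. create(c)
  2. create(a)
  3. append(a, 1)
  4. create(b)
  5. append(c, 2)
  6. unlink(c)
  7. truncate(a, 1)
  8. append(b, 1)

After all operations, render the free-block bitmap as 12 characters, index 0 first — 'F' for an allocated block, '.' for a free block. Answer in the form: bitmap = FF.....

  1. create(c)  ⇒  F...........  {c→[0]}
  2. create(a)  ⇒  FF..........  {a→[1]; c→[0]}
  3. append(a, 1)  ⇒  FFF.........  {a→[1, 2]; c→[0]}
  4. create(b)  ⇒  FFFF........  {a→[1, 2]; b→[3]; c→[0]}
  5. append(c, 2)  ⇒  FFFFFF......  {a→[1, 2]; b→[3]; c→[0, 4, 5]}
  6. unlink(c)  ⇒  .FFF........  {a→[1, 2]; b→[3]}
  7. truncate(a, 1)  ⇒  .F.F........  {a→[1]; b→[3]}
  8. append(b, 1)  ⇒  FF.F........  {a→[1]; b→[3, 0]}

bitmap = FF.F........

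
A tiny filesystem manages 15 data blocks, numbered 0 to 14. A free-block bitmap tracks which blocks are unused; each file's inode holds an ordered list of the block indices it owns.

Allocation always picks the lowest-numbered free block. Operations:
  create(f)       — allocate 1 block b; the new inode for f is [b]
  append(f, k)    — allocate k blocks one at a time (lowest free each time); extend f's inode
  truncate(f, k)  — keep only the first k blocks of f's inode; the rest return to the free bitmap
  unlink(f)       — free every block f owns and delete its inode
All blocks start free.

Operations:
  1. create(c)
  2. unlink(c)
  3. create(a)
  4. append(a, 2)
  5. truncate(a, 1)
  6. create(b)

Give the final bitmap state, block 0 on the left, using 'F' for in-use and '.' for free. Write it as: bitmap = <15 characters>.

bitmap = FF.............

  1. create(c)  ⇒  F..............  {c→[0]}
  2. unlink(c)  ⇒  ...............  {}
  3. create(a)  ⇒  F..............  {a→[0]}
  4. append(a, 2)  ⇒  FFF............  {a→[0, 1, 2]}
  5. truncate(a, 1)  ⇒  F..............  {a→[0]}
  6. create(b)  ⇒  FF.............  {a→[0]; b→[1]}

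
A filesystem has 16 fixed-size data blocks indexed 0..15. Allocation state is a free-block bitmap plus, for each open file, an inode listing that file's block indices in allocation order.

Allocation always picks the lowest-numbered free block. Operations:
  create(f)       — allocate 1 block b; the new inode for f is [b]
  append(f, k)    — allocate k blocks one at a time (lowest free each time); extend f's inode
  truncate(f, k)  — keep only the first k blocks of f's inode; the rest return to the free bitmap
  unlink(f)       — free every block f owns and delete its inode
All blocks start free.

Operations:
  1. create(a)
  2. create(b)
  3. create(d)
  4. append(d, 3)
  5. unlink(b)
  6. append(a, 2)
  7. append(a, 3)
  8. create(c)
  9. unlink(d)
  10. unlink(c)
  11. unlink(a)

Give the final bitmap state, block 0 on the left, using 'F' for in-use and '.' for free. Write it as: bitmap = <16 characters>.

bitmap = ................

[1] create(a) — a=0 (map F...............)
[2] create(b) — a=0 b=1 (map FF..............)
[3] create(d) — a=0 b=1 d=2 (map FFF.............)
[4] append(d, 3) — a=0 b=1 d=2,3,4,5 (map FFFFFF..........)
[5] unlink(b) — a=0 d=2,3,4,5 (map F.FFFF..........)
[6] append(a, 2) — a=0,1,6 d=2,3,4,5 (map FFFFFFF.........)
[7] append(a, 3) — a=0,1,6,7,8,9 d=2,3,4,5 (map FFFFFFFFFF......)
[8] create(c) — a=0,1,6,7,8,9 c=10 d=2,3,4,5 (map FFFFFFFFFFF.....)
[9] unlink(d) — a=0,1,6,7,8,9 c=10 (map FF....FFFFF.....)
[10] unlink(c) — a=0,1,6,7,8,9 (map FF....FFFF......)
[11] unlink(a) —  (map ................)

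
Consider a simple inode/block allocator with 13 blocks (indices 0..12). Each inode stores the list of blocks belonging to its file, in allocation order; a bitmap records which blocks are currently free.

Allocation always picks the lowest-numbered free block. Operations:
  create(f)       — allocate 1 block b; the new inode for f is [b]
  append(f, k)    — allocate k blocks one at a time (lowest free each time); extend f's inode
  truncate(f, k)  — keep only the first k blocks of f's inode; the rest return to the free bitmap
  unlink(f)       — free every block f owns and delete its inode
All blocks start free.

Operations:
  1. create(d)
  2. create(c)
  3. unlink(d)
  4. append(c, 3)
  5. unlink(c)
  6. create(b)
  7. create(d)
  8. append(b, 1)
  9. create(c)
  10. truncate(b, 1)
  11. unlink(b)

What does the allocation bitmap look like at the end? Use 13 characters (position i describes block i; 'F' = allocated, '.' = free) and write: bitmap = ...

create(d): bitmap=F............ | d=[0]
create(c): bitmap=FF........... | c=[1] d=[0]
unlink(d): bitmap=.F........... | c=[1]
append(c, 3): bitmap=FFFF......... | c=[1, 0, 2, 3]
unlink(c): bitmap=............. | 
create(b): bitmap=F............ | b=[0]
create(d): bitmap=FF........... | b=[0] d=[1]
append(b, 1): bitmap=FFF.......... | b=[0, 2] d=[1]
create(c): bitmap=FFFF......... | b=[0, 2] c=[3] d=[1]
truncate(b, 1): bitmap=FF.F......... | b=[0] c=[3] d=[1]
unlink(b): bitmap=.F.F......... | c=[3] d=[1]

bitmap = .F.F.........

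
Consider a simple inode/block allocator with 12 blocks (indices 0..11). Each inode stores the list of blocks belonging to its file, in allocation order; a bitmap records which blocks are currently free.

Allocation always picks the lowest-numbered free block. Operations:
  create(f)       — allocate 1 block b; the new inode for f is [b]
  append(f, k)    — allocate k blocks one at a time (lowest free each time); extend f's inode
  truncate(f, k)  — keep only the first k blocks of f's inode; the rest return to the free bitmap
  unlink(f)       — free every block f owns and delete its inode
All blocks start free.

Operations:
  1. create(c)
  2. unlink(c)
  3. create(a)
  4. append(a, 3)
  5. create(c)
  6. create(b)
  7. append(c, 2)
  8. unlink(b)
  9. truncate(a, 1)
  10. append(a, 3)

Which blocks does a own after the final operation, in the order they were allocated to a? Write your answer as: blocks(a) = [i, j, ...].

after create(c) → c:[0]  free=[F...........]
after unlink(c) →   free=[............]
after create(a) → a:[0]  free=[F...........]
after append(a, 3) → a:[0, 1, 2, 3]  free=[FFFF........]
after create(c) → a:[0, 1, 2, 3], c:[4]  free=[FFFFF.......]
after create(b) → a:[0, 1, 2, 3], b:[5], c:[4]  free=[FFFFFF......]
after append(c, 2) → a:[0, 1, 2, 3], b:[5], c:[4, 6, 7]  free=[FFFFFFFF....]
after unlink(b) → a:[0, 1, 2, 3], c:[4, 6, 7]  free=[FFFFF.FF....]
after truncate(a, 1) → a:[0], c:[4, 6, 7]  free=[F...F.FF....]
after append(a, 3) → a:[0, 1, 2, 3], c:[4, 6, 7]  free=[FFFFF.FF....]

blocks(a) = [0, 1, 2, 3]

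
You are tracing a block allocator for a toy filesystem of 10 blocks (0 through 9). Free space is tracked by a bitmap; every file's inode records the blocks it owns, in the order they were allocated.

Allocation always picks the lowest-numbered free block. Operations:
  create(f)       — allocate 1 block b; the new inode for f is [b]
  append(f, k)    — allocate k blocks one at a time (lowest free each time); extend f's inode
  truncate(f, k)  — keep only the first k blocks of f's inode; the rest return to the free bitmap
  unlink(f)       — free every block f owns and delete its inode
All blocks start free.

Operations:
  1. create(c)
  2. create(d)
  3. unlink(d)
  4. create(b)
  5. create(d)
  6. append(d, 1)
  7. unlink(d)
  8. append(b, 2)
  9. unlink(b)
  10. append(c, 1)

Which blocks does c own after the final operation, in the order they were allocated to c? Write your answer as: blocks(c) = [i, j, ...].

[1] create(c) — c=0 (map F.........)
[2] create(d) — c=0 d=1 (map FF........)
[3] unlink(d) — c=0 (map F.........)
[4] create(b) — b=1 c=0 (map FF........)
[5] create(d) — b=1 c=0 d=2 (map FFF.......)
[6] append(d, 1) — b=1 c=0 d=2,3 (map FFFF......)
[7] unlink(d) — b=1 c=0 (map FF........)
[8] append(b, 2) — b=1,2,3 c=0 (map FFFF......)
[9] unlink(b) — c=0 (map F.........)
[10] append(c, 1) — c=0,1 (map FF........)

blocks(c) = [0, 1]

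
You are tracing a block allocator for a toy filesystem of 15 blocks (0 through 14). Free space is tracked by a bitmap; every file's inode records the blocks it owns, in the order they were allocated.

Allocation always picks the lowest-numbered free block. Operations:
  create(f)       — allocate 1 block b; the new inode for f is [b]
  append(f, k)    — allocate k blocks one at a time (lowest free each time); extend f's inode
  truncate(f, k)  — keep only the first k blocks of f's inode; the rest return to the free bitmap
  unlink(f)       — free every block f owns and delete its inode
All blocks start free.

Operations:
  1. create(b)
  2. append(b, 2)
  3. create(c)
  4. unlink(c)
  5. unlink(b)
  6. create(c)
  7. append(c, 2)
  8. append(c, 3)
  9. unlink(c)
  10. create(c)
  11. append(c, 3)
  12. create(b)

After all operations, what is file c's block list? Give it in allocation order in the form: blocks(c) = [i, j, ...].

[1] create(b) — b=0 (map F..............)
[2] append(b, 2) — b=0,1,2 (map FFF............)
[3] create(c) — b=0,1,2 c=3 (map FFFF...........)
[4] unlink(c) — b=0,1,2 (map FFF............)
[5] unlink(b) —  (map ...............)
[6] create(c) — c=0 (map F..............)
[7] append(c, 2) — c=0,1,2 (map FFF............)
[8] append(c, 3) — c=0,1,2,3,4,5 (map FFFFFF.........)
[9] unlink(c) —  (map ...............)
[10] create(c) — c=0 (map F..............)
[11] append(c, 3) — c=0,1,2,3 (map FFFF...........)
[12] create(b) — b=4 c=0,1,2,3 (map FFFFF..........)

blocks(c) = [0, 1, 2, 3]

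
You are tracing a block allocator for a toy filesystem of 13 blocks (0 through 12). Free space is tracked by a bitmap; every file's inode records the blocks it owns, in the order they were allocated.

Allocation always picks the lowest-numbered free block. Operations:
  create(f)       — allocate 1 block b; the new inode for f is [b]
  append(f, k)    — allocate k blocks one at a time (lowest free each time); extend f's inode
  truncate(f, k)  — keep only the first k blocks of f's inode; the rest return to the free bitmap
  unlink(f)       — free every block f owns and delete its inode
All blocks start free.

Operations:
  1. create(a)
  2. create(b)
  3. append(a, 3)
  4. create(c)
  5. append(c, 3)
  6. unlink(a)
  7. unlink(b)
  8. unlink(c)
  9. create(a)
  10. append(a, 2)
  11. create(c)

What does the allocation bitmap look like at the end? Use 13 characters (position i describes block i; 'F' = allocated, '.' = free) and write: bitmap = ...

create(a): bitmap=F............ | a=[0]
create(b): bitmap=FF........... | a=[0] b=[1]
append(a, 3): bitmap=FFFFF........ | a=[0, 2, 3, 4] b=[1]
create(c): bitmap=FFFFFF....... | a=[0, 2, 3, 4] b=[1] c=[5]
append(c, 3): bitmap=FFFFFFFFF.... | a=[0, 2, 3, 4] b=[1] c=[5, 6, 7, 8]
unlink(a): bitmap=.F...FFFF.... | b=[1] c=[5, 6, 7, 8]
unlink(b): bitmap=.....FFFF.... | c=[5, 6, 7, 8]
unlink(c): bitmap=............. | 
create(a): bitmap=F............ | a=[0]
append(a, 2): bitmap=FFF.......... | a=[0, 1, 2]
create(c): bitmap=FFFF......... | a=[0, 1, 2] c=[3]

bitmap = FFFF.........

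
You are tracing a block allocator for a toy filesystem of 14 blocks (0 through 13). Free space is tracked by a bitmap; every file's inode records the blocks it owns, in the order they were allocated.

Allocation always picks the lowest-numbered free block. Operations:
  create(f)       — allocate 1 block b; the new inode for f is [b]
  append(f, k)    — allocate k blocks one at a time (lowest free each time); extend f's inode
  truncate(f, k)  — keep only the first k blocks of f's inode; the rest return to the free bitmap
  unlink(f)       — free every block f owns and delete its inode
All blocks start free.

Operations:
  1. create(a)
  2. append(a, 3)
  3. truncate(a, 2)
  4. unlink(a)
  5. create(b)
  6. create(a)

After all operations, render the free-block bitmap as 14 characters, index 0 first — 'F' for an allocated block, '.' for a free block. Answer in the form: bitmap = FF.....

bitmap = FF............

[1] create(a) — a=0 (map F.............)
[2] append(a, 3) — a=0,1,2,3 (map FFFF..........)
[3] truncate(a, 2) — a=0,1 (map FF............)
[4] unlink(a) —  (map ..............)
[5] create(b) — b=0 (map F.............)
[6] create(a) — a=1 b=0 (map FF............)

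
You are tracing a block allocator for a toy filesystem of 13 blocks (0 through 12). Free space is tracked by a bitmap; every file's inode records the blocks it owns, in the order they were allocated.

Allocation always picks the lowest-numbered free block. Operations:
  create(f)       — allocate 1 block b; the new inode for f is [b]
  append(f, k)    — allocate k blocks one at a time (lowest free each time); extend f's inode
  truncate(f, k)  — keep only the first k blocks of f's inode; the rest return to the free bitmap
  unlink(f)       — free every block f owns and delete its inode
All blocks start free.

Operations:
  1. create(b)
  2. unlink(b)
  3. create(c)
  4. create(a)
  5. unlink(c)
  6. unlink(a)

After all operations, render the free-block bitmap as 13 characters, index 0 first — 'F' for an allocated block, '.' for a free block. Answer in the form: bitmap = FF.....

bitmap = .............

create(b): bitmap=F............ | b=[0]
unlink(b): bitmap=............. | 
create(c): bitmap=F............ | c=[0]
create(a): bitmap=FF........... | a=[1] c=[0]
unlink(c): bitmap=.F........... | a=[1]
unlink(a): bitmap=............. | 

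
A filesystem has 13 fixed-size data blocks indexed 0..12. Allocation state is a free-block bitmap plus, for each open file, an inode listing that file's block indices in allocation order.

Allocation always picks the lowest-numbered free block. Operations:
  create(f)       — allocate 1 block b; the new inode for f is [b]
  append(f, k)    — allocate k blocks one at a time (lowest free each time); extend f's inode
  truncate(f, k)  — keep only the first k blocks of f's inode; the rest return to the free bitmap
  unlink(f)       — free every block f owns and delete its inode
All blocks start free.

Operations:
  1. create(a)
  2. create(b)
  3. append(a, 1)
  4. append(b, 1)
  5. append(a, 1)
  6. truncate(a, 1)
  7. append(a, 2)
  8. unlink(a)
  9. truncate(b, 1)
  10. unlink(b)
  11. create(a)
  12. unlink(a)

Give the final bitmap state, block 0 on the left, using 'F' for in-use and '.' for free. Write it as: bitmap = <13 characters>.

[1] create(a) — a=0 (map F............)
[2] create(b) — a=0 b=1 (map FF...........)
[3] append(a, 1) — a=0,2 b=1 (map FFF..........)
[4] append(b, 1) — a=0,2 b=1,3 (map FFFF.........)
[5] append(a, 1) — a=0,2,4 b=1,3 (map FFFFF........)
[6] truncate(a, 1) — a=0 b=1,3 (map FF.F.........)
[7] append(a, 2) — a=0,2,4 b=1,3 (map FFFFF........)
[8] unlink(a) — b=1,3 (map .F.F.........)
[9] truncate(b, 1) — b=1 (map .F...........)
[10] unlink(b) —  (map .............)
[11] create(a) — a=0 (map F............)
[12] unlink(a) —  (map .............)

bitmap = .............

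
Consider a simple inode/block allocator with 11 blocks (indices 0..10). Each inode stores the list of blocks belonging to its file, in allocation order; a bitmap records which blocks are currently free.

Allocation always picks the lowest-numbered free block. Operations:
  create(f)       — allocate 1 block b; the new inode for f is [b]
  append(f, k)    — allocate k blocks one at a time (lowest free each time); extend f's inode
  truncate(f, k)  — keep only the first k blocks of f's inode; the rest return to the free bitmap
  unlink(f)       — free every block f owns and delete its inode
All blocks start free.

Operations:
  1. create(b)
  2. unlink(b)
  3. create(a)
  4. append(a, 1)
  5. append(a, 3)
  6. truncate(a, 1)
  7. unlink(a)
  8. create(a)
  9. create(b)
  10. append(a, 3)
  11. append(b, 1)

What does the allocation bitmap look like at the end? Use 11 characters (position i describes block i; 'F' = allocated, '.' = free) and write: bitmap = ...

bitmap = FFFFFF.....

[1] create(b) — b=0 (map F..........)
[2] unlink(b) —  (map ...........)
[3] create(a) — a=0 (map F..........)
[4] append(a, 1) — a=0,1 (map FF.........)
[5] append(a, 3) — a=0,1,2,3,4 (map FFFFF......)
[6] truncate(a, 1) — a=0 (map F..........)
[7] unlink(a) —  (map ...........)
[8] create(a) — a=0 (map F..........)
[9] create(b) — a=0 b=1 (map FF.........)
[10] append(a, 3) — a=0,2,3,4 b=1 (map FFFFF......)
[11] append(b, 1) — a=0,2,3,4 b=1,5 (map FFFFFF.....)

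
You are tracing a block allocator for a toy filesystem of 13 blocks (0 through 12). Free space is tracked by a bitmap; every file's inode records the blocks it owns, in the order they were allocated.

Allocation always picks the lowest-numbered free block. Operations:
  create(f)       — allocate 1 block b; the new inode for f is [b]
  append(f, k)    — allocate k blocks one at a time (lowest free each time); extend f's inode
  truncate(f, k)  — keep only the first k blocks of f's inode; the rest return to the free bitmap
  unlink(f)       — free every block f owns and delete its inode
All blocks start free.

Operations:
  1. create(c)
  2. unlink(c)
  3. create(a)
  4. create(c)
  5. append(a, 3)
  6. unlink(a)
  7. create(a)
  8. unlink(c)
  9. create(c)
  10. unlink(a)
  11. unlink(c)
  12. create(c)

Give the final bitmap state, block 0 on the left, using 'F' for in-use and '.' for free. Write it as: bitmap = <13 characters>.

bitmap = F............

create(c): bitmap=F............ | c=[0]
unlink(c): bitmap=............. | 
create(a): bitmap=F............ | a=[0]
create(c): bitmap=FF........... | a=[0] c=[1]
append(a, 3): bitmap=FFFFF........ | a=[0, 2, 3, 4] c=[1]
unlink(a): bitmap=.F........... | c=[1]
create(a): bitmap=FF........... | a=[0] c=[1]
unlink(c): bitmap=F............ | a=[0]
create(c): bitmap=FF........... | a=[0] c=[1]
unlink(a): bitmap=.F........... | c=[1]
unlink(c): bitmap=............. | 
create(c): bitmap=F............ | c=[0]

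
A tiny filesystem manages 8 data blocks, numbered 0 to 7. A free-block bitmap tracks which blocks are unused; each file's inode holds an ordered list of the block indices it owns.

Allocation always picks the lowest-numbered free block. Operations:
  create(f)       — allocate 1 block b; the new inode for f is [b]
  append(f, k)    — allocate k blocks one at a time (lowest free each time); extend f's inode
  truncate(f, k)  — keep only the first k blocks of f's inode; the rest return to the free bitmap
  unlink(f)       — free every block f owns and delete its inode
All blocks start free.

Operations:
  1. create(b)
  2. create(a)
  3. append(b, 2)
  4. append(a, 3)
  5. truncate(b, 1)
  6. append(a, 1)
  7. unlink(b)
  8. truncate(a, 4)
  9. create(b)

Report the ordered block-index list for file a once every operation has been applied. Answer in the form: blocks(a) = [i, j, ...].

create(b): bitmap=F....... | b=[0]
create(a): bitmap=FF...... | a=[1] b=[0]
append(b, 2): bitmap=FFFF.... | a=[1] b=[0, 2, 3]
append(a, 3): bitmap=FFFFFFF. | a=[1, 4, 5, 6] b=[0, 2, 3]
truncate(b, 1): bitmap=FF..FFF. | a=[1, 4, 5, 6] b=[0]
append(a, 1): bitmap=FFF.FFF. | a=[1, 4, 5, 6, 2] b=[0]
unlink(b): bitmap=.FF.FFF. | a=[1, 4, 5, 6, 2]
truncate(a, 4): bitmap=.F..FFF. | a=[1, 4, 5, 6]
create(b): bitmap=FF..FFF. | a=[1, 4, 5, 6] b=[0]

blocks(a) = [1, 4, 5, 6]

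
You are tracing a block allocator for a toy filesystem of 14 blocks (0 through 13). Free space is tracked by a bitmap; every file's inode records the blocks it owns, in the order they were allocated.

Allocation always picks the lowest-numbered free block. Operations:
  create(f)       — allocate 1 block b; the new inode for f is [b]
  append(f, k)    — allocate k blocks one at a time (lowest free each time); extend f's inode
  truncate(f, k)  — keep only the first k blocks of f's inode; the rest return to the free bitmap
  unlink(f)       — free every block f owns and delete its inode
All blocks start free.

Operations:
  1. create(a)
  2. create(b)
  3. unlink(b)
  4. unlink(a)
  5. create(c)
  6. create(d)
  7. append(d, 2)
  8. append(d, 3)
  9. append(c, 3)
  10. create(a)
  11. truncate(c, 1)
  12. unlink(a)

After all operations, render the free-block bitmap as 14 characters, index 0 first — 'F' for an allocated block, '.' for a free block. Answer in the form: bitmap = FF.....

bitmap = FFFFFFF.......

  1. create(a)  ⇒  F.............  {a→[0]}
  2. create(b)  ⇒  FF............  {a→[0]; b→[1]}
  3. unlink(b)  ⇒  F.............  {a→[0]}
  4. unlink(a)  ⇒  ..............  {}
  5. create(c)  ⇒  F.............  {c→[0]}
  6. create(d)  ⇒  FF............  {c→[0]; d→[1]}
  7. append(d, 2)  ⇒  FFFF..........  {c→[0]; d→[1, 2, 3]}
  8. append(d, 3)  ⇒  FFFFFFF.......  {c→[0]; d→[1, 2, 3, 4, 5, 6]}
  9. append(c, 3)  ⇒  FFFFFFFFFF....  {c→[0, 7, 8, 9]; d→[1, 2, 3, 4, 5, 6]}
  10. create(a)  ⇒  FFFFFFFFFFF...  {a→[10]; c→[0, 7, 8, 9]; d→[1, 2, 3, 4, 5, 6]}
  11. truncate(c, 1)  ⇒  FFFFFFF...F...  {a→[10]; c→[0]; d→[1, 2, 3, 4, 5, 6]}
  12. unlink(a)  ⇒  FFFFFFF.......  {c→[0]; d→[1, 2, 3, 4, 5, 6]}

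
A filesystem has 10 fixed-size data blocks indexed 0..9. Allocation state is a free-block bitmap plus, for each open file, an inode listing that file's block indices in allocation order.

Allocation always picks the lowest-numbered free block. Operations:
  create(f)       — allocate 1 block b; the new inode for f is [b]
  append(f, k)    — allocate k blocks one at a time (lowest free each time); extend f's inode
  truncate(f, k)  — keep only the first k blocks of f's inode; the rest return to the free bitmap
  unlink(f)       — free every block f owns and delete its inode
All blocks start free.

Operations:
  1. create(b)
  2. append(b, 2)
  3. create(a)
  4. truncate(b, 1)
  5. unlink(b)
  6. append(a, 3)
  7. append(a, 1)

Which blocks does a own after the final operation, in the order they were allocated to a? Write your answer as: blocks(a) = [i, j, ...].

blocks(a) = [3, 0, 1, 2, 4]

[1] create(b) — b=0 (map F.........)
[2] append(b, 2) — b=0,1,2 (map FFF.......)
[3] create(a) — a=3 b=0,1,2 (map FFFF......)
[4] truncate(b, 1) — a=3 b=0 (map F..F......)
[5] unlink(b) — a=3 (map ...F......)
[6] append(a, 3) — a=3,0,1,2 (map FFFF......)
[7] append(a, 1) — a=3,0,1,2,4 (map FFFFF.....)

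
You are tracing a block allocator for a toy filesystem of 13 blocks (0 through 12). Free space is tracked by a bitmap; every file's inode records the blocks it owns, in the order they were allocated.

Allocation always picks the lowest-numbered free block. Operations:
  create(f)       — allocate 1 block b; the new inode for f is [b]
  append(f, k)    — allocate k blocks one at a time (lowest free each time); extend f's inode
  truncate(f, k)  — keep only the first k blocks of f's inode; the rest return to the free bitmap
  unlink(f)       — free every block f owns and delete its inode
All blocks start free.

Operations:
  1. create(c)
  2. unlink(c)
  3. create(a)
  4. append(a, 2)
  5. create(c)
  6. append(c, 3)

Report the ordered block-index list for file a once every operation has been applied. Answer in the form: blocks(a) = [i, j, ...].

blocks(a) = [0, 1, 2]

after create(c) → c:[0]  free=[F............]
after unlink(c) →   free=[.............]
after create(a) → a:[0]  free=[F............]
after append(a, 2) → a:[0, 1, 2]  free=[FFF..........]
after create(c) → a:[0, 1, 2], c:[3]  free=[FFFF.........]
after append(c, 3) → a:[0, 1, 2], c:[3, 4, 5, 6]  free=[FFFFFFF......]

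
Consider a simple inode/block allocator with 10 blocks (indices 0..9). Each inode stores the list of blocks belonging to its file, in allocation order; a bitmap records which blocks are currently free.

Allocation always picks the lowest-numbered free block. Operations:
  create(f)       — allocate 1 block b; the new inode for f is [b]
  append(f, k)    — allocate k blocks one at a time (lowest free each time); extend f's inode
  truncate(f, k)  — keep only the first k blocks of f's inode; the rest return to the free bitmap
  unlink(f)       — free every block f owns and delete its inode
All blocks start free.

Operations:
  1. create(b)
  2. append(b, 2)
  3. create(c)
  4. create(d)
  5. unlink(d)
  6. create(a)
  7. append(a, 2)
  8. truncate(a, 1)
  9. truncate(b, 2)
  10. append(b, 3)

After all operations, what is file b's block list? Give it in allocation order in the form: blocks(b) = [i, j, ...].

  1. create(b)  ⇒  F.........  {b→[0]}
  2. append(b, 2)  ⇒  FFF.......  {b→[0, 1, 2]}
  3. create(c)  ⇒  FFFF......  {b→[0, 1, 2]; c→[3]}
  4. create(d)  ⇒  FFFFF.....  {b→[0, 1, 2]; c→[3]; d→[4]}
  5. unlink(d)  ⇒  FFFF......  {b→[0, 1, 2]; c→[3]}
  6. create(a)  ⇒  FFFFF.....  {a→[4]; b→[0, 1, 2]; c→[3]}
  7. append(a, 2)  ⇒  FFFFFFF...  {a→[4, 5, 6]; b→[0, 1, 2]; c→[3]}
  8. truncate(a, 1)  ⇒  FFFFF.....  {a→[4]; b→[0, 1, 2]; c→[3]}
  9. truncate(b, 2)  ⇒  FF.FF.....  {a→[4]; b→[0, 1]; c→[3]}
  10. append(b, 3)  ⇒  FFFFFFF...  {a→[4]; b→[0, 1, 2, 5, 6]; c→[3]}

blocks(b) = [0, 1, 2, 5, 6]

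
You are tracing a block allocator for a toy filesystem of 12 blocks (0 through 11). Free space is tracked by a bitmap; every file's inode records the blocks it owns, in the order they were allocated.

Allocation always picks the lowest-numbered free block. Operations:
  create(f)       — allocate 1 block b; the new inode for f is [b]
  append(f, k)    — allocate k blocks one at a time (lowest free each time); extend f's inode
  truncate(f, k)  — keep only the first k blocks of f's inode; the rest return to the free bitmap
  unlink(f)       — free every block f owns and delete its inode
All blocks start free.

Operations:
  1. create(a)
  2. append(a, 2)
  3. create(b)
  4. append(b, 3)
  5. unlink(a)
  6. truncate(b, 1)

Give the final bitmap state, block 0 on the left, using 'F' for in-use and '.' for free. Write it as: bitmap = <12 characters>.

bitmap = ...F........

  1. create(a)  ⇒  F...........  {a→[0]}
  2. append(a, 2)  ⇒  FFF.........  {a→[0, 1, 2]}
  3. create(b)  ⇒  FFFF........  {a→[0, 1, 2]; b→[3]}
  4. append(b, 3)  ⇒  FFFFFFF.....  {a→[0, 1, 2]; b→[3, 4, 5, 6]}
  5. unlink(a)  ⇒  ...FFFF.....  {b→[3, 4, 5, 6]}
  6. truncate(b, 1)  ⇒  ...F........  {b→[3]}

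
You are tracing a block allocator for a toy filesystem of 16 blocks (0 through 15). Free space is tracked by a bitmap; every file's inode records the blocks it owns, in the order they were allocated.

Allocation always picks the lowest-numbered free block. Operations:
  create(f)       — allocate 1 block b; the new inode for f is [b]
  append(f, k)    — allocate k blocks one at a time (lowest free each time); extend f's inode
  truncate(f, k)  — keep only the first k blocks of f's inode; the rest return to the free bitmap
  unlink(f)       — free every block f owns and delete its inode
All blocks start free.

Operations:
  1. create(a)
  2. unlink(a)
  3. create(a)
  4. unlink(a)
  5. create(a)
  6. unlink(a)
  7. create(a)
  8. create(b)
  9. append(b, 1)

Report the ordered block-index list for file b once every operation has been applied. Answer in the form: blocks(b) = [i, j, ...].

  1. create(a)  ⇒  F...............  {a→[0]}
  2. unlink(a)  ⇒  ................  {}
  3. create(a)  ⇒  F...............  {a→[0]}
  4. unlink(a)  ⇒  ................  {}
  5. create(a)  ⇒  F...............  {a→[0]}
  6. unlink(a)  ⇒  ................  {}
  7. create(a)  ⇒  F...............  {a→[0]}
  8. create(b)  ⇒  FF..............  {a→[0]; b→[1]}
  9. append(b, 1)  ⇒  FFF.............  {a→[0]; b→[1, 2]}

blocks(b) = [1, 2]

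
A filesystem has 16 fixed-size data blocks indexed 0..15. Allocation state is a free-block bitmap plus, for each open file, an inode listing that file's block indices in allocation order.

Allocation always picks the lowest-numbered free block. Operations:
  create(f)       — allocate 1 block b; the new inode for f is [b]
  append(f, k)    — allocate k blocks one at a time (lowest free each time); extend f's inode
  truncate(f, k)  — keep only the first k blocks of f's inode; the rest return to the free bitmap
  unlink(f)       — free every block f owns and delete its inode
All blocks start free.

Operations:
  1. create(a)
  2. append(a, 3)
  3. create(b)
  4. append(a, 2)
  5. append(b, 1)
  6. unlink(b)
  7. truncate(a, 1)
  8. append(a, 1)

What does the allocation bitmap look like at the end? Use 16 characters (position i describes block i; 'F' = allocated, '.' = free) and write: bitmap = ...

bitmap = FF..............

  1. create(a)  ⇒  F...............  {a→[0]}
  2. append(a, 3)  ⇒  FFFF............  {a→[0, 1, 2, 3]}
  3. create(b)  ⇒  FFFFF...........  {a→[0, 1, 2, 3]; b→[4]}
  4. append(a, 2)  ⇒  FFFFFFF.........  {a→[0, 1, 2, 3, 5, 6]; b→[4]}
  5. append(b, 1)  ⇒  FFFFFFFF........  {a→[0, 1, 2, 3, 5, 6]; b→[4, 7]}
  6. unlink(b)  ⇒  FFFF.FF.........  {a→[0, 1, 2, 3, 5, 6]}
  7. truncate(a, 1)  ⇒  F...............  {a→[0]}
  8. append(a, 1)  ⇒  FF..............  {a→[0, 1]}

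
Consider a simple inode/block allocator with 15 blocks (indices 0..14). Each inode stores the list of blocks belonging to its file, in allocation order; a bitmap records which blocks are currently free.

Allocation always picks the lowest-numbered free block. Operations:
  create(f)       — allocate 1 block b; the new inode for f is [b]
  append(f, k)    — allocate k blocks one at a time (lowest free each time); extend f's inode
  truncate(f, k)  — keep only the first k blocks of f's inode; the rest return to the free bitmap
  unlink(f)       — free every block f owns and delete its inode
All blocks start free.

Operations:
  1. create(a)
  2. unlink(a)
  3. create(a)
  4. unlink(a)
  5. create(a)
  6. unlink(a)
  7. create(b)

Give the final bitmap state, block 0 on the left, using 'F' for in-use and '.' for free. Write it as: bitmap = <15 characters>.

bitmap = F..............

[1] create(a) — a=0 (map F..............)
[2] unlink(a) —  (map ...............)
[3] create(a) — a=0 (map F..............)
[4] unlink(a) —  (map ...............)
[5] create(a) — a=0 (map F..............)
[6] unlink(a) —  (map ...............)
[7] create(b) — b=0 (map F..............)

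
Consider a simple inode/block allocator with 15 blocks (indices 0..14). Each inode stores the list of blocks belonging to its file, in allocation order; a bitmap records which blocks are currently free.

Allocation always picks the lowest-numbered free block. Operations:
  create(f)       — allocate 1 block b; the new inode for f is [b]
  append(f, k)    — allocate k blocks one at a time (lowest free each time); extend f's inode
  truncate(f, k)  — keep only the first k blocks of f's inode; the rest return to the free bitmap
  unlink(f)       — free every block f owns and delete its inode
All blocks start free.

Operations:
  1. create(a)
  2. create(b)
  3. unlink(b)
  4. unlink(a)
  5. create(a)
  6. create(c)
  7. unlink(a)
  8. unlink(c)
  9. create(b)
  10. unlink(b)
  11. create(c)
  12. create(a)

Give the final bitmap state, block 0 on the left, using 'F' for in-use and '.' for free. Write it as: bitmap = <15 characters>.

bitmap = FF.............

[1] create(a) — a=0 (map F..............)
[2] create(b) — a=0 b=1 (map FF.............)
[3] unlink(b) — a=0 (map F..............)
[4] unlink(a) —  (map ...............)
[5] create(a) — a=0 (map F..............)
[6] create(c) — a=0 c=1 (map FF.............)
[7] unlink(a) — c=1 (map .F.............)
[8] unlink(c) —  (map ...............)
[9] create(b) — b=0 (map F..............)
[10] unlink(b) —  (map ...............)
[11] create(c) — c=0 (map F..............)
[12] create(a) — a=1 c=0 (map FF.............)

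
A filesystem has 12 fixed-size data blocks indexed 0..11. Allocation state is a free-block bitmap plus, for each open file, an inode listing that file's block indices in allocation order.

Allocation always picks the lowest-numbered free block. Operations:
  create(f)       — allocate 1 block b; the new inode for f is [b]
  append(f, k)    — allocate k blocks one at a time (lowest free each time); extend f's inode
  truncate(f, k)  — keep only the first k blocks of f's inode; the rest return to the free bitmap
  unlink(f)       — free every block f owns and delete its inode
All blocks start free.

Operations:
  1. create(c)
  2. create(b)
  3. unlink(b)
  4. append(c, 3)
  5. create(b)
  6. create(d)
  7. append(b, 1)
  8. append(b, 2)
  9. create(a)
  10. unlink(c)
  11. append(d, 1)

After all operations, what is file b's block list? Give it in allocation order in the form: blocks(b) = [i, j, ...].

blocks(b) = [4, 6, 7, 8]

after create(c) → c:[0]  free=[F...........]
after create(b) → b:[1], c:[0]  free=[FF..........]
after unlink(b) → c:[0]  free=[F...........]
after append(c, 3) → c:[0, 1, 2, 3]  free=[FFFF........]
after create(b) → b:[4], c:[0, 1, 2, 3]  free=[FFFFF.......]
after create(d) → b:[4], c:[0, 1, 2, 3], d:[5]  free=[FFFFFF......]
after append(b, 1) → b:[4, 6], c:[0, 1, 2, 3], d:[5]  free=[FFFFFFF.....]
after append(b, 2) → b:[4, 6, 7, 8], c:[0, 1, 2, 3], d:[5]  free=[FFFFFFFFF...]
after create(a) → a:[9], b:[4, 6, 7, 8], c:[0, 1, 2, 3], d:[5]  free=[FFFFFFFFFF..]
after unlink(c) → a:[9], b:[4, 6, 7, 8], d:[5]  free=[....FFFFFF..]
after append(d, 1) → a:[9], b:[4, 6, 7, 8], d:[5, 0]  free=[F...FFFFFF..]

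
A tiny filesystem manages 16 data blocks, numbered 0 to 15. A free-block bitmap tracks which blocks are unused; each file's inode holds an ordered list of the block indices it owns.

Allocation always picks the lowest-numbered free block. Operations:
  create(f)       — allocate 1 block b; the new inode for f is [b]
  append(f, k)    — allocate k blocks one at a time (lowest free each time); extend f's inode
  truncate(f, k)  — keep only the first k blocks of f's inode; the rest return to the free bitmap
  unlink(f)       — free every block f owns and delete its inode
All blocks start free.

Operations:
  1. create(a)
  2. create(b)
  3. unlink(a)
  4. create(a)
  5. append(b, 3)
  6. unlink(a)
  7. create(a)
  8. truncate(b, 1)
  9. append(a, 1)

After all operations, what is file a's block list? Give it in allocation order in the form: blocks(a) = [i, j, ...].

blocks(a) = [0, 2]

after create(a) → a:[0]  free=[F...............]
after create(b) → a:[0], b:[1]  free=[FF..............]
after unlink(a) → b:[1]  free=[.F..............]
after create(a) → a:[0], b:[1]  free=[FF..............]
after append(b, 3) → a:[0], b:[1, 2, 3, 4]  free=[FFFFF...........]
after unlink(a) → b:[1, 2, 3, 4]  free=[.FFFF...........]
after create(a) → a:[0], b:[1, 2, 3, 4]  free=[FFFFF...........]
after truncate(b, 1) → a:[0], b:[1]  free=[FF..............]
after append(a, 1) → a:[0, 2], b:[1]  free=[FFF.............]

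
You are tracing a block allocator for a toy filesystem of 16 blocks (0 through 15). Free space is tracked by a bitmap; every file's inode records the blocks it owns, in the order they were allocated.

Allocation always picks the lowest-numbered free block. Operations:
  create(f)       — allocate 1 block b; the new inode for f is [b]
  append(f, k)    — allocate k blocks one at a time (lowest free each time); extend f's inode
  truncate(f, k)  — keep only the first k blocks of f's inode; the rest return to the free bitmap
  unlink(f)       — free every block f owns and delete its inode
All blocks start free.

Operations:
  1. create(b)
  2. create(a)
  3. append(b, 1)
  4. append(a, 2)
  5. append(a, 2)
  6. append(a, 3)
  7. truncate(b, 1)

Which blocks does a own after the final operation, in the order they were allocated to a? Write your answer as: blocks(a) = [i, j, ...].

blocks(a) = [1, 3, 4, 5, 6, 7, 8, 9]

[1] create(b) — b=0 (map F...............)
[2] create(a) — a=1 b=0 (map FF..............)
[3] append(b, 1) — a=1 b=0,2 (map FFF.............)
[4] append(a, 2) — a=1,3,4 b=0,2 (map FFFFF...........)
[5] append(a, 2) — a=1,3,4,5,6 b=0,2 (map FFFFFFF.........)
[6] append(a, 3) — a=1,3,4,5,6,7,8,9 b=0,2 (map FFFFFFFFFF......)
[7] truncate(b, 1) — a=1,3,4,5,6,7,8,9 b=0 (map FF.FFFFFFF......)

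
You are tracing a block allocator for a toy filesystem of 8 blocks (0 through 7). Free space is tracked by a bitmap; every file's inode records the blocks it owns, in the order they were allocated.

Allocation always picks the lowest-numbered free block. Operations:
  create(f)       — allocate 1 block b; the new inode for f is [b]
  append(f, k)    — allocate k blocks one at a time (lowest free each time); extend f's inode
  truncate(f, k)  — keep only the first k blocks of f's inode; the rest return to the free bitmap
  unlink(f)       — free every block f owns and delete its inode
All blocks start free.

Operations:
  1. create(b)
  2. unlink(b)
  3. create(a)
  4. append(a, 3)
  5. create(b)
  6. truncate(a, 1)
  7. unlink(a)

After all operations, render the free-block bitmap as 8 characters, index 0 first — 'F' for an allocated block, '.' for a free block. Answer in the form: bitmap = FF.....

bitmap = ....F...

  1. create(b)  ⇒  F.......  {b→[0]}
  2. unlink(b)  ⇒  ........  {}
  3. create(a)  ⇒  F.......  {a→[0]}
  4. append(a, 3)  ⇒  FFFF....  {a→[0, 1, 2, 3]}
  5. create(b)  ⇒  FFFFF...  {a→[0, 1, 2, 3]; b→[4]}
  6. truncate(a, 1)  ⇒  F...F...  {a→[0]; b→[4]}
  7. unlink(a)  ⇒  ....F...  {b→[4]}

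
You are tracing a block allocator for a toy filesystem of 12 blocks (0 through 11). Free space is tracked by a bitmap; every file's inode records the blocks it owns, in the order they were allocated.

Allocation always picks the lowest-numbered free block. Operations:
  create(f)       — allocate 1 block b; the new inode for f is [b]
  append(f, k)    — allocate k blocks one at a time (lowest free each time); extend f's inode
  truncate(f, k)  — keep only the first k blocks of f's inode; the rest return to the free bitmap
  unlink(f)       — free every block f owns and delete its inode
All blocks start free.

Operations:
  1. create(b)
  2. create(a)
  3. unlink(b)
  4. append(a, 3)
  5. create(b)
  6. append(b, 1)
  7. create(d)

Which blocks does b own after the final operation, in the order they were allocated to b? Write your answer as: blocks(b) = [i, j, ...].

after create(b) → b:[0]  free=[F...........]
after create(a) → a:[1], b:[0]  free=[FF..........]
after unlink(b) → a:[1]  free=[.F..........]
after append(a, 3) → a:[1, 0, 2, 3]  free=[FFFF........]
after create(b) → a:[1, 0, 2, 3], b:[4]  free=[FFFFF.......]
after append(b, 1) → a:[1, 0, 2, 3], b:[4, 5]  free=[FFFFFF......]
after create(d) → a:[1, 0, 2, 3], b:[4, 5], d:[6]  free=[FFFFFFF.....]

blocks(b) = [4, 5]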